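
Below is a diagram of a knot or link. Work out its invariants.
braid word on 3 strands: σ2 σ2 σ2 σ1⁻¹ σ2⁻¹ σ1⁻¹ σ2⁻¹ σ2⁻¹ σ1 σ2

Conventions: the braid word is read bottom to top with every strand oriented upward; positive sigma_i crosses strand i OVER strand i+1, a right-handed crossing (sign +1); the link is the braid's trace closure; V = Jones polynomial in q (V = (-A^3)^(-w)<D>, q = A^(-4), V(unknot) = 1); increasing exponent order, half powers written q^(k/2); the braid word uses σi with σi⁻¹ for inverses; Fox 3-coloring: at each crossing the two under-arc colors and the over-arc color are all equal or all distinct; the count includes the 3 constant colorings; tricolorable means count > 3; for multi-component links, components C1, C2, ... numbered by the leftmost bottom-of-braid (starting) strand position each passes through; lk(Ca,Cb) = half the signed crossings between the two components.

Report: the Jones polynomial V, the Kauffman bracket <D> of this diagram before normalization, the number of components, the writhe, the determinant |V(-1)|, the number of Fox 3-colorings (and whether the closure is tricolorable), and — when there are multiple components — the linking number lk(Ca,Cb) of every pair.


Jones polynomial: V(q) = -q^-3 + q^-2 - q^-1 + 3 - q + q^2 - q^3
<D> = -A^-12 + A^-8 - A^-4 + 3 - A^4 + A^8 - A^12; writhe 0
components 1, writhe 0 (10 crossings)
3-colorings: 27 of 3^10, det 9 — tricolorable
note: V spans 6 powers of q: at least 6 crossings in any diagram


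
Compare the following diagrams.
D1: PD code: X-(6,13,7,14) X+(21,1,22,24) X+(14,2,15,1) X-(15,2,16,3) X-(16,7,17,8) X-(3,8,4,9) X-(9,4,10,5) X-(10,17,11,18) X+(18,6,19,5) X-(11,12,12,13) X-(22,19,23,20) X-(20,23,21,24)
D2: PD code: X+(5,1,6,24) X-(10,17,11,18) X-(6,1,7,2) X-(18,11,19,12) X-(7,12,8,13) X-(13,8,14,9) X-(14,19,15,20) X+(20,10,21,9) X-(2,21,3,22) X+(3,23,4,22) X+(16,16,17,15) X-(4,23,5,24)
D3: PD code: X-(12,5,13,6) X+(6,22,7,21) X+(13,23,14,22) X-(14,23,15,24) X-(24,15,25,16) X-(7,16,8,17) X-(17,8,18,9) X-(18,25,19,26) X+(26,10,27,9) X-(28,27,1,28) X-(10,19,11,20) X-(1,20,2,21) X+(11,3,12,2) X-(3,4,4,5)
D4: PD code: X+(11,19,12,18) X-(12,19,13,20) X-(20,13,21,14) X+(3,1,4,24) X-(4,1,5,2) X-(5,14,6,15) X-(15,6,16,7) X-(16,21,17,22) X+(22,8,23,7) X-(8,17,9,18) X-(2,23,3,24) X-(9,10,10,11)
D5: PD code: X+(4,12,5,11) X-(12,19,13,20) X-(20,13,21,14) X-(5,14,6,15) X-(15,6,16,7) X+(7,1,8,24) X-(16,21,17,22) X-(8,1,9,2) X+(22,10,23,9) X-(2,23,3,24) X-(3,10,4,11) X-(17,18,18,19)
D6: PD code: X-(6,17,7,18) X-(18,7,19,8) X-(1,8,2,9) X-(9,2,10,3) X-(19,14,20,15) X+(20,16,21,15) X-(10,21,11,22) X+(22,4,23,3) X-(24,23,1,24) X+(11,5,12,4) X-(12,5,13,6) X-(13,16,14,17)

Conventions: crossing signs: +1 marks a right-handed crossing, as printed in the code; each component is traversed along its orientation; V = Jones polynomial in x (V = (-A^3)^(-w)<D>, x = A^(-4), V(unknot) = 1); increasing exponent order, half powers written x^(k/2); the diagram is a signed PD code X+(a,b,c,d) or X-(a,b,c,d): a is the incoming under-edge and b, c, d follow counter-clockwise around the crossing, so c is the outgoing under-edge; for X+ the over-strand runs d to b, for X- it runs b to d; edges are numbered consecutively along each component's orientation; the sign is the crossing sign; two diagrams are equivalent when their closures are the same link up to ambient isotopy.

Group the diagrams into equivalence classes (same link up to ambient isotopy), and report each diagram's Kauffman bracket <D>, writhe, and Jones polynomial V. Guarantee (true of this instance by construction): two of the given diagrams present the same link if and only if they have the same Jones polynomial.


classes: {D1, D2, D3, D4, D5, D6}
V(D1) = -x^-6 + x^-5 - x^-4 + 2x^-3 - x^-2 + x^-1  [12 crossings, <D> = A^-14 - A^-10 + 2A^-6 - A^-2 + A^2 - A^6, w = -6]
V(D2) = -x^-6 + x^-5 - x^-4 + 2x^-3 - x^-2 + x^-1  (w -4, c 12, <D> = A^-8 - A^-4 + 2 - A^4 + A^8 - A^12)
D3 (bracket A^-14 - A^-10 + 2A^-6 - A^-2 + A^2 - A^6; 14 crossings at w = -6): V = -x^-6 + x^-5 - x^-4 + 2x^-3 - x^-2 + x^-1
V(D4) = -x^-6 + x^-5 - x^-4 + 2x^-3 - x^-2 + x^-1  (w -6, c 12, <D> = A^-14 - A^-10 + 2A^-6 - A^-2 + A^2 - A^6)
V(D5) = -x^-6 + x^-5 - x^-4 + 2x^-3 - x^-2 + x^-1  [12 crossings, <D> = A^-14 - A^-10 + 2A^-6 - A^-2 + A^2 - A^6, w = -6]
V(D6) = -x^-6 + x^-5 - x^-4 + 2x^-3 - x^-2 + x^-1  [12 crossings, <D> = A^-14 - A^-10 + 2A^-6 - A^-2 + A^2 - A^6, w = -6]
note: all 6 diagrams share one V(x), hence one class


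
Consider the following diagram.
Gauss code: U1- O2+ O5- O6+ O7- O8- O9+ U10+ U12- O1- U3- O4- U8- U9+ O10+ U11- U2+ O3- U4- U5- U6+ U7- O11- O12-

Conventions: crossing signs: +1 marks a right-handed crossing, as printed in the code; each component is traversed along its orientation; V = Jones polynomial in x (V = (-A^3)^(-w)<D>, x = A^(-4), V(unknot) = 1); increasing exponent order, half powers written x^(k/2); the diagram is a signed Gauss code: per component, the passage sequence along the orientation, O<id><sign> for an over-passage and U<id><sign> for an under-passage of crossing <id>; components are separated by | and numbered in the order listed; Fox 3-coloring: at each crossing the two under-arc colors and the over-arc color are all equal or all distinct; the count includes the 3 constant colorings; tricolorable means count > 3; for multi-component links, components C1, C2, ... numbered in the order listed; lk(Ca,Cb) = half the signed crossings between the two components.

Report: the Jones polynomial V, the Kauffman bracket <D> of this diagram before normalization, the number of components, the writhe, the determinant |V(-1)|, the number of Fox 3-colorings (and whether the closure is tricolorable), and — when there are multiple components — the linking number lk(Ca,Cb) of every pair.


V = x^-7 - 2x^-6 + 2x^-5 - 3x^-4 + 3x^-3 - 2x^-2 + 2x^-1
<D> = 2A^-8 - 2A^-4 + 3 - 3A^4 + 2A^8 - 2A^12 + A^16 (w = -4)
1 component over 12 crossings, w = -4
9 Fox colorings among 3^12, |V(-1)| = 15: tricolorable
why: |V(-1)| = 15: so tricolorable, since 3 divides 15


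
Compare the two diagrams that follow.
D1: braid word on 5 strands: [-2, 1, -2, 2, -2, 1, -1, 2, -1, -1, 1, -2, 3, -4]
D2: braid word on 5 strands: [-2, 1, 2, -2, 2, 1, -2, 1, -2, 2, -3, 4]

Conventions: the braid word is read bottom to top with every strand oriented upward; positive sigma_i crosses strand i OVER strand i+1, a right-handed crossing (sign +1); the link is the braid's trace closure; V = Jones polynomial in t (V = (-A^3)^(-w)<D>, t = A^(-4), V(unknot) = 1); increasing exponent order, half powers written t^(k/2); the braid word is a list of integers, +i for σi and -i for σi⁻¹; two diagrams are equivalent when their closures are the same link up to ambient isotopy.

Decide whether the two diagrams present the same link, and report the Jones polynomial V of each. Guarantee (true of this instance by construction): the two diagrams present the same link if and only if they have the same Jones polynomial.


same link: no
V(D1) = t^-3 + t^-2 + t^-1 + 1  [14 crossings, <D> = A^-6 + A^-2 + A^2 + A^6, w = -2]
D2 (bracket A^-6 + A^-2 + A^2 + A^6; 12 crossings at w = +2): V = 1 + t + t^2 + t^3
note: 2 values of V(t) split the 2 diagrams


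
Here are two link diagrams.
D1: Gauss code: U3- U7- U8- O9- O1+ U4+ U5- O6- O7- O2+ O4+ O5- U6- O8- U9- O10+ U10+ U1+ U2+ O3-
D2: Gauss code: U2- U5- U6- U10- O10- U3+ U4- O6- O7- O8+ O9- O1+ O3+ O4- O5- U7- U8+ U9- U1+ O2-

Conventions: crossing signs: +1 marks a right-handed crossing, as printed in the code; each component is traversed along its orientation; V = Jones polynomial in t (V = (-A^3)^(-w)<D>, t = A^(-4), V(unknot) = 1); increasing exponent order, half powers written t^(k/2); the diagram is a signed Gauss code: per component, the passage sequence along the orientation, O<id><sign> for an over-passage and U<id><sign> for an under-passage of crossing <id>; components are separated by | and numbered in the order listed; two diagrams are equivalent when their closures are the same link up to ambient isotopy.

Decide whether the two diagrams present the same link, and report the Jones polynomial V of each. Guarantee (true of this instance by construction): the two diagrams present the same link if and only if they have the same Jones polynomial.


equivalent: yes
V(D1) = 1  (w -2, c 10, <D> = A^-6)
D2 (bracket A^-12; 10 crossings at w = -4): V = 1
why: Reidemeister moves carry D1 (10 crossings) to D2 (10)


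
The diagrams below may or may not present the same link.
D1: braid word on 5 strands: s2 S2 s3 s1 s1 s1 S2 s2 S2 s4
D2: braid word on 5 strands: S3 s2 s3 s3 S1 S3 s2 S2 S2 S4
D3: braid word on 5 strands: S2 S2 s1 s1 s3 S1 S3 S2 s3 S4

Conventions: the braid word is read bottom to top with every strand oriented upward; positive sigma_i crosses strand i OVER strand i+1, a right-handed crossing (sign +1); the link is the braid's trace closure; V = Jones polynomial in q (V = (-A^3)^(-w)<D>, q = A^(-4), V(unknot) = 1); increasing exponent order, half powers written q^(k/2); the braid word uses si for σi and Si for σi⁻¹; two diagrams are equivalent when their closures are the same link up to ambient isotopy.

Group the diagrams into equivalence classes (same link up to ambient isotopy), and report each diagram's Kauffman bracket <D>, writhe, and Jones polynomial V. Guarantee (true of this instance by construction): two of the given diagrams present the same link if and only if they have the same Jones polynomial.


classes: {D1} | {D2} | {D3}
V(D1) = q + q^3 - q^4  [10 crossings, <D> = -A^-4 + 1 + A^8, w = +4]
V(D2) = 1  [10 crossings, <D> = A^-6, w = -2]
V(D3) = -q^-4 + q^-3 + q^-1  (w -2, c 10, <D> = A^-2 + A^6 - A^10)
insight: comparing 3 Jones polynomials yields 3 groups


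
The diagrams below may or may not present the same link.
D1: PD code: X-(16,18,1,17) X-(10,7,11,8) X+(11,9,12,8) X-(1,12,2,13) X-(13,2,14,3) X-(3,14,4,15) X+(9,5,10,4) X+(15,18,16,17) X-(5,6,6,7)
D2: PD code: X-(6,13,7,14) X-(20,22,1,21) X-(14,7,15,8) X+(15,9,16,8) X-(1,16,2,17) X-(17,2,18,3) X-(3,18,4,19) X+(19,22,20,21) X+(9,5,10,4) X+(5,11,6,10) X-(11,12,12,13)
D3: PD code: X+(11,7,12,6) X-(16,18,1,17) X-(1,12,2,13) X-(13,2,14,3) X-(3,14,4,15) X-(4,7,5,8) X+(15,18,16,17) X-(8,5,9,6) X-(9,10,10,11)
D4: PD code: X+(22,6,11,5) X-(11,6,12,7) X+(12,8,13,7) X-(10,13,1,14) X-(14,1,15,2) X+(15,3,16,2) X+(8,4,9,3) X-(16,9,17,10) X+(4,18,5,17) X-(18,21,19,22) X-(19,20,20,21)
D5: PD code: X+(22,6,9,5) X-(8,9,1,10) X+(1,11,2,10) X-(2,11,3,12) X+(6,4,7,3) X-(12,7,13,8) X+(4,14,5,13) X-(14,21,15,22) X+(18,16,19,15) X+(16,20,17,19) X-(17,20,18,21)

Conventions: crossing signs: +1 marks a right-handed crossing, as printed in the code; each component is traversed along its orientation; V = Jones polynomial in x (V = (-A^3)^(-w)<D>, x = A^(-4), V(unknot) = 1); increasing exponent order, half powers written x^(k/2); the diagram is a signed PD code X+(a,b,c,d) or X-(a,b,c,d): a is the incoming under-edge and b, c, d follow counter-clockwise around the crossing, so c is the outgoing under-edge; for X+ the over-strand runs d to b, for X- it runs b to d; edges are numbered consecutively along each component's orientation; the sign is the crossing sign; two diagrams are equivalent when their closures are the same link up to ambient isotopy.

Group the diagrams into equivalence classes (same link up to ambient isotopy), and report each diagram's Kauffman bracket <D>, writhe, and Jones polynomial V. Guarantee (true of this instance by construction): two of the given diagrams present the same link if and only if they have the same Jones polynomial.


classes: {D1, D2, D3} | {D4, D5}
V(D1) = x^(-9/2) - x^(-5/2) - x^(-3/2) - x^(-1/2)  [9 crossings, <D> = A^-7 + A^-3 + A - A^9, w = -3]
V(D2) = x^(-9/2) - x^(-5/2) - x^(-3/2) - x^(-1/2)  [11 crossings, <D> = A^-7 + A^-3 + A - A^9, w = -3]
V(D3) = x^(-9/2) - x^(-5/2) - x^(-3/2) - x^(-1/2)  [9 crossings, <D> = A^-13 + A^-9 + A^-5 - A^3, w = -5]
V(D4) = -x^(-3/2) + x^(-1/2) - 2x^(1/2) + x^(3/2) - 2x^(5/2) + x^(7/2)  (w -1, c 11, <D> = -A^-17 + 2A^-13 - A^-9 + 2A^-5 - A^-1 + A^3)
D5 (bracket -A^-11 + 2A^-7 - A^-3 + 2A - A^5 + A^9; 11 crossings at w = +1): V = -x^(-3/2) + x^(-1/2) - 2x^(1/2) + x^(3/2) - 2x^(5/2) + x^(7/2)
note: V(x) takes 2 values over 5 diagrams, fixing the grouping


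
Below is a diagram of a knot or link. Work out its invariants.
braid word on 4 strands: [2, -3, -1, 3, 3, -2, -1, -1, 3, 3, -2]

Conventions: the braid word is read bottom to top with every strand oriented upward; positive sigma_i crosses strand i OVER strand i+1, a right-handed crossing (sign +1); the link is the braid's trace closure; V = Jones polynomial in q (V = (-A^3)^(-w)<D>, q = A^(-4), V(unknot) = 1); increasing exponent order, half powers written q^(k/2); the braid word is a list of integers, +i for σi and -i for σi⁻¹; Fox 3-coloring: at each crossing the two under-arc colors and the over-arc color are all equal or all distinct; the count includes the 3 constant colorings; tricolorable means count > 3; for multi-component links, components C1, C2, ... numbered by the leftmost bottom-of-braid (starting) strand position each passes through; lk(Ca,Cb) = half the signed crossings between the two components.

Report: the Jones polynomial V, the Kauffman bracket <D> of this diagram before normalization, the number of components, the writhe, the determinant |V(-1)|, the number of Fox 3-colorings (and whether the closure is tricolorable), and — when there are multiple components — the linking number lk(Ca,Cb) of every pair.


Jones polynomial: V(q) = -q^-3 + q^-2 - q^-1 + 3 - q + q^2 - q^3
<D> = A^-15 - A^-11 + A^-7 - 3A^-3 + A - A^5 + A^9; writhe -1
components 1, writhe -1 (11 crossings)
3-colorings: 27 of 3^11, det 9 — tricolorable
note: V is palindromic (span 6, det 9): q -> 1/q fixes it; necessary, not sufficient, for amphichirality


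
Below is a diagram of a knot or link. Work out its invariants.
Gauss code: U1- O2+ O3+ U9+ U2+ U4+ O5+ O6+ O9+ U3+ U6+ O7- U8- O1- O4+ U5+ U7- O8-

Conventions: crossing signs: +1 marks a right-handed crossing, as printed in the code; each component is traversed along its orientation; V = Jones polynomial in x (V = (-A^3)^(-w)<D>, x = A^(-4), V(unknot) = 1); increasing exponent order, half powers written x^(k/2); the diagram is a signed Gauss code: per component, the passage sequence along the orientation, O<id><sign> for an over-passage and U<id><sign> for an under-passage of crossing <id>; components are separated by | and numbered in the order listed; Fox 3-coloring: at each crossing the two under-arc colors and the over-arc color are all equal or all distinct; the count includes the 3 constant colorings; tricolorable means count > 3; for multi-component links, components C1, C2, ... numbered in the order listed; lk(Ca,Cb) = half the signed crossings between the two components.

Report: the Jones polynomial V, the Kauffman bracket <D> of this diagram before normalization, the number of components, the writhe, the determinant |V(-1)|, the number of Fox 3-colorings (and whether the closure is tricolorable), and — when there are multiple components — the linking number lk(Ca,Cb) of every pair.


V(x) = -x^-1 + 2 - x + 2x^2 - x^3 + x^4 - x^5
bracket: A^-11 - A^-7 + A^-3 - 2A + A^5 - 2A^9 + A^13, w = +3
1 component, writhe +3, over 9 crossings
det 9, colorings 9 of 3^9 — tricolorable
observation: |V(-1)| = 9: so tricolorable, since 3 divides 9


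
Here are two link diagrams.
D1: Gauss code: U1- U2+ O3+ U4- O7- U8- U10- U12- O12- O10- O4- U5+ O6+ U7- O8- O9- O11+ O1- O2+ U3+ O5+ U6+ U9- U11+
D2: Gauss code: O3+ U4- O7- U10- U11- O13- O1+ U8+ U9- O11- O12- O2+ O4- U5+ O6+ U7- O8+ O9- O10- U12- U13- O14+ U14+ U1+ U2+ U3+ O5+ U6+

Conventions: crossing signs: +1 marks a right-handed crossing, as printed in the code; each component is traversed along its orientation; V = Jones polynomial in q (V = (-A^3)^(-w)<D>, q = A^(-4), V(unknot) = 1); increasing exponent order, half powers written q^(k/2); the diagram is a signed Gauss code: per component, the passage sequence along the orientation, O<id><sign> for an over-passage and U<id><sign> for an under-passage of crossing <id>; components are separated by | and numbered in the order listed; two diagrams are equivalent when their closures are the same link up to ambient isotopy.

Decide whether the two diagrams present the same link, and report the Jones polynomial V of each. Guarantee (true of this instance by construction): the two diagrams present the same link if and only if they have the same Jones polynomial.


equivalent: yes
D1 (bracket -A^-18 + 2A^-14 - 2A^-10 + 3A^-6 - 2A^-2 + 2A^2 - A^6; 12 crossings at w = -2): V = -q^-3 + 2q^-2 - 2q^-1 + 3 - 2q + 2q^2 - q^3
D2 (bracket -A^-12 + 2A^-8 - 2A^-4 + 3 - 2A^4 + 2A^8 - A^12; 14 crossings at w = 0): V = -q^-3 + 2q^-2 - 2q^-1 + 3 - 2q + 2q^2 - q^3
key observation: all 2 diagrams share one V(q), hence one class


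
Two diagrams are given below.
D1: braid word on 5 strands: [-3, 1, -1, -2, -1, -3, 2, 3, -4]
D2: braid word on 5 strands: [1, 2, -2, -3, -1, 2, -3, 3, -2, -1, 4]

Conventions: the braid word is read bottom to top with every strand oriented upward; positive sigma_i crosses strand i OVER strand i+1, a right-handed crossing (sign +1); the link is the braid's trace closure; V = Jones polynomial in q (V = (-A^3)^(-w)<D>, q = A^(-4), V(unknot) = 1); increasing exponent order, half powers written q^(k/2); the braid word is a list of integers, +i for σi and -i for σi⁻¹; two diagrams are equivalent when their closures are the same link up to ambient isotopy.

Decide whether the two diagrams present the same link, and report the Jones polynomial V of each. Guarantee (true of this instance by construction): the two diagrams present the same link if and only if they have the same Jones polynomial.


equivalent: yes
D1 (bracket A^-11 + A^-7; 9 crossings at w = -3): V = -q^(-1/2) - q^(1/2)
V(D2) = -q^(-1/2) - q^(1/2)  (w -1, c 11, <D> = A^-5 + A^-1)
key observation: Markov moves rewrite D1 (9 crossings) into D2 (11)


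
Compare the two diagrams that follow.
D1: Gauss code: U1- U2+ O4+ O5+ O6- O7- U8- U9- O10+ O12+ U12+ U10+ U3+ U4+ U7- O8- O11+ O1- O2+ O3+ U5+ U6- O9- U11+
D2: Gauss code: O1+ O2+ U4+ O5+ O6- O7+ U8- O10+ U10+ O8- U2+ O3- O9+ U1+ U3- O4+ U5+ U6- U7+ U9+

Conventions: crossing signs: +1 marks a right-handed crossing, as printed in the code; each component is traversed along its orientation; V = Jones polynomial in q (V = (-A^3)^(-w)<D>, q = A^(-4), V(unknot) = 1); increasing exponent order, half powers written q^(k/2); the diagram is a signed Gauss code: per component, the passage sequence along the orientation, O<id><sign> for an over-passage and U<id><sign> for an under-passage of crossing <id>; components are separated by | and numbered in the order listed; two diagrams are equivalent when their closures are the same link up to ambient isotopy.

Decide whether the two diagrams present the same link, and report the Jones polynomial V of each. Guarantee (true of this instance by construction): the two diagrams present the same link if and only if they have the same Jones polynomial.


equivalent: no
V(D1) = 1  (w +2, c 12, <D> = A^6)
V(D2) = q - q^2 + 2q^3 - q^4 + q^5 - q^6  (w +4, c 10, <D> = -A^-12 + A^-8 - A^-4 + 2 - A^4 + A^8)
why: 2 classes among 2 diagrams; unequal V(q) rules out equality


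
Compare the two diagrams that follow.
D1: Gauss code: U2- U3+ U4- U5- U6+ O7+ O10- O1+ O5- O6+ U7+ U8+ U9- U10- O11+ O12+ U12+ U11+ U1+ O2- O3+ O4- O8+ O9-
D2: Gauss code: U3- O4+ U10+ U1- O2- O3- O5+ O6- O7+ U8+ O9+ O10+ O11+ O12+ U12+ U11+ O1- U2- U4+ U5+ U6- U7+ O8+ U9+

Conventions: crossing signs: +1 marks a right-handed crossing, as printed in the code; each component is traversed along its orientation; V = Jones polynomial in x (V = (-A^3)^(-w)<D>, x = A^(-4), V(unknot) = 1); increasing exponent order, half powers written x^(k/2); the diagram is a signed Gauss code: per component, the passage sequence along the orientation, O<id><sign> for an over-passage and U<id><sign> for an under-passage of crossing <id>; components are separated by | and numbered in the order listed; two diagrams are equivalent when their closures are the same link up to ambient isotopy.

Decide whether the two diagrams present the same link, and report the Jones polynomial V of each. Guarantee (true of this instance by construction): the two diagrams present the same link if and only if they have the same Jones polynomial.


equivalent: no
D1 (bracket A^6; 12 crossings at w = +2): V = 1
V(D2) = x + x^3 - x^4  (w +4, c 12, <D> = -A^-4 + 1 + A^8)
key observation: V(x) takes 2 values over 2 diagrams, fixing the grouping


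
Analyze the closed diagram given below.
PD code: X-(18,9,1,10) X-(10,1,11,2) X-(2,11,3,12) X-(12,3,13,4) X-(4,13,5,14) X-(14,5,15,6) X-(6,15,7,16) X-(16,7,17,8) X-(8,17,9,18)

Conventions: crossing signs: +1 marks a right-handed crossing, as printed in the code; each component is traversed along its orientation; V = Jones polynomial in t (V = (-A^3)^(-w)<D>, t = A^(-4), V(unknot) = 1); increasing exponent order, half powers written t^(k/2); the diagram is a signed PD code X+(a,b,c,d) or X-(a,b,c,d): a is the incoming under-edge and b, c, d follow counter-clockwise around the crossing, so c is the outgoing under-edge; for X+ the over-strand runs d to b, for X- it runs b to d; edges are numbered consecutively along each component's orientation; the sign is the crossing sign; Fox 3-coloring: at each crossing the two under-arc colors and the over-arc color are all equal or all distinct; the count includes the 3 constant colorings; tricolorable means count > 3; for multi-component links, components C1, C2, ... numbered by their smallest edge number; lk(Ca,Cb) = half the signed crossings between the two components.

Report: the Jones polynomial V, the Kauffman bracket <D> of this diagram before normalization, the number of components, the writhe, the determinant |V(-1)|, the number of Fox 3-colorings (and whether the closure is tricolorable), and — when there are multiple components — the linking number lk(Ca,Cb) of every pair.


Jones polynomial: V(t) = -t^-13 + t^-12 - t^-11 + t^-10 - t^-9 + t^-8 - t^-7 + t^-6 + t^-4
<D> = -A^-11 - A^-3 + A - A^5 + A^9 - A^13 + A^17 - A^21 + A^25; writhe -9
components 1, writhe -9 (9 crossings)
3-colorings: 9 of 3^9, det 9 — tricolorable
note: V spans 9 powers of t: at least 9 crossings in any diagram


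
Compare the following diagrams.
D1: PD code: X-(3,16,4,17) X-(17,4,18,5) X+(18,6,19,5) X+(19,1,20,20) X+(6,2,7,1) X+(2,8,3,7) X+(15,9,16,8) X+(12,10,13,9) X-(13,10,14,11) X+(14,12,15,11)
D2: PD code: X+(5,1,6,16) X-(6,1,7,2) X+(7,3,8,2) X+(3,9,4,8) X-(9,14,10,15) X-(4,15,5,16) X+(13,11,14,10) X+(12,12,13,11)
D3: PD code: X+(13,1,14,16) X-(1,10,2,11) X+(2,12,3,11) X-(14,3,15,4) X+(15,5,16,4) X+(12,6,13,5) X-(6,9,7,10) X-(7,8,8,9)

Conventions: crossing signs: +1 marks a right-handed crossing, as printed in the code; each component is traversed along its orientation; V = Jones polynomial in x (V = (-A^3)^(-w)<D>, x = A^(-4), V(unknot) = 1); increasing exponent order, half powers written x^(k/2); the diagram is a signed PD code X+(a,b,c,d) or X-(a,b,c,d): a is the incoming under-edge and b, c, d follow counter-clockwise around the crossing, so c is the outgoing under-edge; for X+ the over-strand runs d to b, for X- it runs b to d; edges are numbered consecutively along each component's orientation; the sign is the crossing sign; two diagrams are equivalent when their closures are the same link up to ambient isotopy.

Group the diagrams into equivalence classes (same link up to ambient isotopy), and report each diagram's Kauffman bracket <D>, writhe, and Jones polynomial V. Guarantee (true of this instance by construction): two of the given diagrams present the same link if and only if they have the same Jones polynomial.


classes: {D1, D2, D3}
V(D1) = 1  [10 crossings, <D> = A^12, w = +4]
D2 (bracket A^6; 8 crossings at w = +2): V = 1
D3 (bracket 1; 8 crossings at w = 0): V = 1
note: one V(x) for all 3 diagrams — one class (guaranteed)


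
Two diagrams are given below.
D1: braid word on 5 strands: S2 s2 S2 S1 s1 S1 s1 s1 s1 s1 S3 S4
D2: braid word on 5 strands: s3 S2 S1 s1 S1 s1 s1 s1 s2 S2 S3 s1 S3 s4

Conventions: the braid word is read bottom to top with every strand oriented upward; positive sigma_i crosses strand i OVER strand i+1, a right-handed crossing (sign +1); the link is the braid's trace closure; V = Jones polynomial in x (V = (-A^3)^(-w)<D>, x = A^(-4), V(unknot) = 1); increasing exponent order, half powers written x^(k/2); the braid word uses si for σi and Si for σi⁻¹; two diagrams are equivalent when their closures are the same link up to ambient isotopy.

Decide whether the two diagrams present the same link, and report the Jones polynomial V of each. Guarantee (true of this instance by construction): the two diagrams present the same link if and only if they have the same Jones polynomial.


equivalent: yes
V(D1) = x + x^3 - x^4  (w 0, c 12, <D> = -A^-16 + A^-12 + A^-4)
D2 (bracket -A^-10 + A^-6 + A^2; 14 crossings at w = +2): V = x + x^3 - x^4
why: Markov moves rewrite D1 (12 crossings) into D2 (14)


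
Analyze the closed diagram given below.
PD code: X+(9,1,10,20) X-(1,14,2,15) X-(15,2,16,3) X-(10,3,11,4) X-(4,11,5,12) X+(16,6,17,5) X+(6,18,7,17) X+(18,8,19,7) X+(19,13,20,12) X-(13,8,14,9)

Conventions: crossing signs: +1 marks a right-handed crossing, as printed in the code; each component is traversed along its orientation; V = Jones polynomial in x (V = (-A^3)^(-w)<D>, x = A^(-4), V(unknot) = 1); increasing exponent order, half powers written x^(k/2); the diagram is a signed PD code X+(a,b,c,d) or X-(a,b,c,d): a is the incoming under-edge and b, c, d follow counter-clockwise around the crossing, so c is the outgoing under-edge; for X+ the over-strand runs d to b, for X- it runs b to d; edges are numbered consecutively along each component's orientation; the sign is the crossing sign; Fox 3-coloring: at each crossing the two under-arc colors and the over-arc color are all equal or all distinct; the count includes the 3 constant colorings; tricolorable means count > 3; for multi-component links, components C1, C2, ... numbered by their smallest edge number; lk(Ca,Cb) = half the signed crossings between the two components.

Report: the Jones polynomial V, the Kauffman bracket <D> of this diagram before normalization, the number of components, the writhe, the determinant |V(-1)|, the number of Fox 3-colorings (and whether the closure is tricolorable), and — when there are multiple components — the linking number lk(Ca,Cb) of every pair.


V(x) = x^-4 - 3x^-3 + 5x^-2 - 6x^-1 + 7 - 6x + 5x^2 - 3x^3 + x^4
bracket: A^-16 - 3A^-12 + 5A^-8 - 6A^-4 + 7 - 6A^4 + 5A^8 - 3A^12 + A^16, w = 0
1 component, writhe 0, over 10 crossings
det 37, colorings 3 of 3^10 — not tricolorable
observation: the span of V is 8, forcing >= 8 crossings in any diagram


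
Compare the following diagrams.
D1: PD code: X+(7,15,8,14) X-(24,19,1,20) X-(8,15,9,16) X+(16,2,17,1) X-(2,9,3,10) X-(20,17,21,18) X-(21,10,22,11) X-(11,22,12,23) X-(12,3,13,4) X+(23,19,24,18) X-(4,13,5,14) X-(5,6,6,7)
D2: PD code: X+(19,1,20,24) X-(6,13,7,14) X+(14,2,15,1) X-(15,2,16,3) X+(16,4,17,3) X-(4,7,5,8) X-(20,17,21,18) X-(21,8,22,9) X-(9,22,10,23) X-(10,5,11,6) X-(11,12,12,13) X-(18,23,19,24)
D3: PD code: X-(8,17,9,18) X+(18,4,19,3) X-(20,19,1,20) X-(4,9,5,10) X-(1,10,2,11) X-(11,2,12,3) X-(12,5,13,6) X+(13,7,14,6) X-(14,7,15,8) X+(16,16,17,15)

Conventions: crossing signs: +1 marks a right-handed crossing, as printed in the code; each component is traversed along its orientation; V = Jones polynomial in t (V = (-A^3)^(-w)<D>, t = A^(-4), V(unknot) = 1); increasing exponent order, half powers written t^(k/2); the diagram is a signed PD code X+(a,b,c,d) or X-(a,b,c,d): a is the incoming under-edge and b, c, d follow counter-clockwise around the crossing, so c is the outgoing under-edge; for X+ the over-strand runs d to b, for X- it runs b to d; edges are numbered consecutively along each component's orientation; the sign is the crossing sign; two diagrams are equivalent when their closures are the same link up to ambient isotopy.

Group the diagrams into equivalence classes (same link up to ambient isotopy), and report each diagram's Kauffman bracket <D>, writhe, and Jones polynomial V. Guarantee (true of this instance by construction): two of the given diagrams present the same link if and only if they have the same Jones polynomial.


grouping into links: {D1, D2, D3}
V(D1) = -t^-6 + t^-5 - t^-4 + 2t^-3 - t^-2 + t^-1  (w -6, c 12, <D> = A^-14 - A^-10 + 2A^-6 - A^-2 + A^2 - A^6)
V(D2) = -t^-6 + t^-5 - t^-4 + 2t^-3 - t^-2 + t^-1  [12 crossings, <D> = A^-14 - A^-10 + 2A^-6 - A^-2 + A^2 - A^6, w = -6]
D3 (bracket A^-8 - A^-4 + 2 - A^4 + A^8 - A^12; 10 crossings at w = -4): V = -t^-6 + t^-5 - t^-4 + 2t^-3 - t^-2 + t^-1
why: all 3 diagrams share one V(t), hence one class


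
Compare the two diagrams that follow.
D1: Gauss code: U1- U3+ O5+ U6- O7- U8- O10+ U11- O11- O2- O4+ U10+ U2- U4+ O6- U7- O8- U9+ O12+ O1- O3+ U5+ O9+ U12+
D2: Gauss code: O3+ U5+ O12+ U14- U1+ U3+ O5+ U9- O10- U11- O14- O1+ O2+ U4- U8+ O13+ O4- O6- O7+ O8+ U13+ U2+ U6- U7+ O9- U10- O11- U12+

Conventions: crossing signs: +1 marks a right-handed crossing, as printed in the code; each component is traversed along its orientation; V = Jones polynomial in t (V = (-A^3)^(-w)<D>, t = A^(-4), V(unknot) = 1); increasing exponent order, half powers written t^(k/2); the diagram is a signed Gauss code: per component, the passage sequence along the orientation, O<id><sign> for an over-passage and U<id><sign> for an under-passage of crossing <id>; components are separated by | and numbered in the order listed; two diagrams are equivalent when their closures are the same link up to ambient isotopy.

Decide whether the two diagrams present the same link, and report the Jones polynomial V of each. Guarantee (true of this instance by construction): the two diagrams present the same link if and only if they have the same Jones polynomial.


same link: yes
V(D1) = -t^-3 + t^-2 - t^-1 + 3 - t + t^2 - t^3  [12 crossings, <D> = -A^-12 + A^-8 - A^-4 + 3 - A^4 + A^8 - A^12, w = 0]
D2 (bracket -A^-6 + A^-2 - A^2 + 3A^6 - A^10 + A^14 - A^18; 14 crossings at w = +2): V = -t^-3 + t^-2 - t^-1 + 3 - t + t^2 - t^3
note: Reidemeister moves carry D1 (12 crossings) to D2 (14)


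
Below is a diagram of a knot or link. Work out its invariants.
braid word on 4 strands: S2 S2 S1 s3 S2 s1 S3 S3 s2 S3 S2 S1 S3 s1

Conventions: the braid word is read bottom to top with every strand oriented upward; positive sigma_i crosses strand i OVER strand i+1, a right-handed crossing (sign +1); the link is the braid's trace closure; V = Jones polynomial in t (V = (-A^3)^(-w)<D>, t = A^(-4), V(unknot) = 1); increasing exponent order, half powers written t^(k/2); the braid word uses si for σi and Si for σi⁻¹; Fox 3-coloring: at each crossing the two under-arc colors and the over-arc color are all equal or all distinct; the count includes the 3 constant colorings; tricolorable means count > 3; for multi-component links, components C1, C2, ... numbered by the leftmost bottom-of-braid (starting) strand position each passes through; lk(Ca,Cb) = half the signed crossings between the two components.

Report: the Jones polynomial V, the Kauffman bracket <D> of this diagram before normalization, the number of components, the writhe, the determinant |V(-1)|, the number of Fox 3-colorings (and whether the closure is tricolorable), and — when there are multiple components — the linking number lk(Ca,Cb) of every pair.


V(t) = t^(-13/2) - t^(-11/2) + t^(-9/2) - 2t^(-7/2) - t^(-3/2)
bracket: -A^-12 - 2A^-4 + 1 - A^4 + A^8, w = -6
2 components, writhe -6, over 14 crossings
lk(C1,C2) = -1
det 6, colorings 9 of 3^14 — tricolorable
observation: the span of V is 5, within the link bound 14 + 2 - 1


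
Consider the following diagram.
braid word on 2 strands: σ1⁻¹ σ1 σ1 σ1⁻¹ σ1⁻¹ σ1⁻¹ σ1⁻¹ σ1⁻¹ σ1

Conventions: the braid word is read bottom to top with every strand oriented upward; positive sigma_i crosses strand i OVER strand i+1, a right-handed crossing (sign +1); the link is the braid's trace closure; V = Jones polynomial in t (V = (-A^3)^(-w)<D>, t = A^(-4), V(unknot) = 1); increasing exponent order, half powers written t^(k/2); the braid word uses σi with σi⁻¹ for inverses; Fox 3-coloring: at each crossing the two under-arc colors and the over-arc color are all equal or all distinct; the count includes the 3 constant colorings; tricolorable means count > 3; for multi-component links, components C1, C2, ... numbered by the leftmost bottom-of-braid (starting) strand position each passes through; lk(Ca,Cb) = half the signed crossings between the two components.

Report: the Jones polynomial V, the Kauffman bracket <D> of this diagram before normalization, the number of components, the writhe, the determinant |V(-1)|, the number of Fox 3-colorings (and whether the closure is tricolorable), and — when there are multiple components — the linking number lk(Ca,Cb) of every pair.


Jones polynomial: V(t) = -t^-4 + t^-3 + t^-1
<D> = -A^-5 - A^3 + A^7; writhe -3
components 1, writhe -3 (9 crossings)
3-colorings: 9 of 3^9, det 3 — tricolorable
note: det 3 = |V(-1)|; divisible by 3, so tricolorable


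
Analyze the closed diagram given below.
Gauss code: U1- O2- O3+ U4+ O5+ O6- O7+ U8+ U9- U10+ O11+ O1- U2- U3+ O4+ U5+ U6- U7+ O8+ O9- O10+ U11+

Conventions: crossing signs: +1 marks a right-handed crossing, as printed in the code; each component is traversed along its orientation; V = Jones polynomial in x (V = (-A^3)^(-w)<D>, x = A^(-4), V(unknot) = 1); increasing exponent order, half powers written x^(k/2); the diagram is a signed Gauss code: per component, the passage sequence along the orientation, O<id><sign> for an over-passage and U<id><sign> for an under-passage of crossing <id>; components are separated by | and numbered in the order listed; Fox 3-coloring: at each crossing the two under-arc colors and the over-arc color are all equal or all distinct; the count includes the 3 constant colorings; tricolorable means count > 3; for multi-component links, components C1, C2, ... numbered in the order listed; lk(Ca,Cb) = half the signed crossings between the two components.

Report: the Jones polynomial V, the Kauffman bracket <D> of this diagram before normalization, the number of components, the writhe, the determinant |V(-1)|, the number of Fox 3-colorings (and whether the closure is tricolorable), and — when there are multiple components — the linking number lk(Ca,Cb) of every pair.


V(x) = x + x^3 - x^4
bracket: A^-7 - A^-3 - A^5, w = +3
1 component, writhe +3, over 11 crossings
det 3, colorings 9 of 3^11 — tricolorable
observation: the span of V is 3, forcing >= 3 crossings in any diagram


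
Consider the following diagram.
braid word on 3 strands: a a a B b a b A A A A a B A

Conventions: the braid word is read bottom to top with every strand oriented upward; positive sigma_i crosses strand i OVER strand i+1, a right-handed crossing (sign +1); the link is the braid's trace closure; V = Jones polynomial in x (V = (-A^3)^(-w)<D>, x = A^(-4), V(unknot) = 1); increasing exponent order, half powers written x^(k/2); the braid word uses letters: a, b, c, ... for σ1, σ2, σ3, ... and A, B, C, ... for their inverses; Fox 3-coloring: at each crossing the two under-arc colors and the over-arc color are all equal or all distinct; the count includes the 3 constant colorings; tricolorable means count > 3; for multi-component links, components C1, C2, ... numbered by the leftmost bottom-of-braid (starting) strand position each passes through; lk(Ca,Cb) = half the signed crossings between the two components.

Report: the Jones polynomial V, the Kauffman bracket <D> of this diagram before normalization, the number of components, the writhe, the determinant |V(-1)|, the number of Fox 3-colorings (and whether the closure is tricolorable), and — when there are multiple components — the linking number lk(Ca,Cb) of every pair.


V(x) = -x^-3 + x^-2 - x^-1 + 3 - x + x^2 - x^3
bracket: -A^-12 + A^-8 - A^-4 + 3 - A^4 + A^8 - A^12, w = 0
1 component, writhe 0, over 14 crossings
det 9, colorings 27 of 3^14 — tricolorable
observation: |V(-1)| = 9: so tricolorable, since 3 divides 9


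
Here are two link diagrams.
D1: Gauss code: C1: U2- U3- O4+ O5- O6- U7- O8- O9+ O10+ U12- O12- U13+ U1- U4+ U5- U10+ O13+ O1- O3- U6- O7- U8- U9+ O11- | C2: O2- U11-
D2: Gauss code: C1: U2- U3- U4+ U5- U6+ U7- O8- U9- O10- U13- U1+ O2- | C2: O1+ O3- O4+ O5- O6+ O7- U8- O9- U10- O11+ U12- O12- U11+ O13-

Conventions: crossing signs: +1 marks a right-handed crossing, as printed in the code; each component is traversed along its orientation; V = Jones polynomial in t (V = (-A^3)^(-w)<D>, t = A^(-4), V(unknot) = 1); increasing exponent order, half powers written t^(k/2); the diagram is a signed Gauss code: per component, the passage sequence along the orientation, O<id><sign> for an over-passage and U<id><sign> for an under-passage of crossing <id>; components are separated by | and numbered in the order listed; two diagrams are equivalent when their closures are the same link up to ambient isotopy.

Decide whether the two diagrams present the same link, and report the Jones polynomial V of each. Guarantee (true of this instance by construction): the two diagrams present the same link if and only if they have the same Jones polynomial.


equivalent: no
V(D1) = t^(-13/2) - t^(-11/2) + t^(-9/2) - 2t^(-7/2) - t^(-3/2)  (w -5, c 13, <D> = A^-9 + 2A^-1 - A^3 + A^7 - A^11)
D2 (bracket A^-9 + A^-1 - A^3 + A^7; 13 crossings at w = -5): V = -t^(-11/2) + t^(-9/2) - t^(-7/2) - t^(-3/2)
why: 2 values of V(t) split the 2 diagrams


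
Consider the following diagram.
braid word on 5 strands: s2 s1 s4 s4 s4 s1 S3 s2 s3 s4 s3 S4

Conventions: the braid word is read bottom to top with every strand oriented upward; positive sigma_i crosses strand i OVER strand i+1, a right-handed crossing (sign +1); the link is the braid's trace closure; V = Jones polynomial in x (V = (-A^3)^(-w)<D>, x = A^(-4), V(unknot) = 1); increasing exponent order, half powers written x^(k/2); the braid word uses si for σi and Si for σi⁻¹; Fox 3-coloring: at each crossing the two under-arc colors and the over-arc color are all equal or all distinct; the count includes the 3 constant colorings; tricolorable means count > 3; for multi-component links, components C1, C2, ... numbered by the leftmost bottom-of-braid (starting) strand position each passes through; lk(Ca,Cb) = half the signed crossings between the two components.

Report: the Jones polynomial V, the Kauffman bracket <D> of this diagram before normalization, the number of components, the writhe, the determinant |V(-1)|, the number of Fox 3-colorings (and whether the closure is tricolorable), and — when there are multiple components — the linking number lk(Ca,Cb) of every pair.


V = x^2 - x^3 + 3x^4 - 3x^5 + 4x^6 - 3x^7 + 3x^8 - x^9 + x^10
<D> = A^-16 - A^-12 + 3A^-8 - 3A^-4 + 4 - 3A^4 + 3A^8 - A^12 + A^16 (w = +8)
3 components over 12 crossings, w = +8
lk(C1,C2): 0
lk(C1,C3) = +1
linking number lk(C2,C3) = +3
3 Fox colorings among 3^12, |V(-1)| = 20: not tricolorable
why: summing lk over 3 pairs gives +4


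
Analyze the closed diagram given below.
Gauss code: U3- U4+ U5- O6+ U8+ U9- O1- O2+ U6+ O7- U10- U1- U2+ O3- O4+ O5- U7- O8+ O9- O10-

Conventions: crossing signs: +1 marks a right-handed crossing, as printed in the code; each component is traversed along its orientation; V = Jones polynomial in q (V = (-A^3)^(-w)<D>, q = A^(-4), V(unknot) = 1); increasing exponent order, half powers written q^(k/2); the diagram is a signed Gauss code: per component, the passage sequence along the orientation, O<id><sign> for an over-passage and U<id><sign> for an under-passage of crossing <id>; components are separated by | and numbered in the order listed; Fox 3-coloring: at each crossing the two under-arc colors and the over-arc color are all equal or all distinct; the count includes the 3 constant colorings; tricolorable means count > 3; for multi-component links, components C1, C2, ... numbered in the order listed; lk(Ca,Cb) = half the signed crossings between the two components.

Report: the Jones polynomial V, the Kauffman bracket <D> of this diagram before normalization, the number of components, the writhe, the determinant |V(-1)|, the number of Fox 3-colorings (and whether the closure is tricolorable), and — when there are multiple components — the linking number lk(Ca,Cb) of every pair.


V = -q^-4 + q^-3 + q^-1
<D> = A^-2 + A^6 - A^10 (w = -2)
1 component over 10 crossings, w = -2
9 Fox colorings among 3^10, |V(-1)| = 3: tricolorable
why: |V(-1)| = 3: so tricolorable, since 3 divides 3
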